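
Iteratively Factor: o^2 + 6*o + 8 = (o + 2)*(o + 4)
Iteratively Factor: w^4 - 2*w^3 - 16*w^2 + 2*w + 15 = (w + 3)*(w^3 - 5*w^2 - w + 5) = (w + 1)*(w + 3)*(w^2 - 6*w + 5) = (w - 5)*(w + 1)*(w + 3)*(w - 1)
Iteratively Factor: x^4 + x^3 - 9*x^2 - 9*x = (x + 1)*(x^3 - 9*x) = x*(x + 1)*(x^2 - 9) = x*(x + 1)*(x + 3)*(x - 3)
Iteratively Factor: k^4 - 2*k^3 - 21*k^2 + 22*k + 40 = (k + 4)*(k^3 - 6*k^2 + 3*k + 10) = (k - 5)*(k + 4)*(k^2 - k - 2) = (k - 5)*(k - 2)*(k + 4)*(k + 1)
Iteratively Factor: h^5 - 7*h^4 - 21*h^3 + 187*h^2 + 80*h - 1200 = (h + 3)*(h^4 - 10*h^3 + 9*h^2 + 160*h - 400) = (h + 3)*(h + 4)*(h^3 - 14*h^2 + 65*h - 100) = (h - 5)*(h + 3)*(h + 4)*(h^2 - 9*h + 20) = (h - 5)*(h - 4)*(h + 3)*(h + 4)*(h - 5)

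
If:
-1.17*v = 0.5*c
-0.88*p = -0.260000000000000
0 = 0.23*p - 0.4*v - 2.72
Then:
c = 15.51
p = 0.30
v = -6.63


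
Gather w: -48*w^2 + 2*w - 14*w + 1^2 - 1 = -48*w^2 - 12*w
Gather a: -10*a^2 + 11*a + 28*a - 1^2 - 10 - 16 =-10*a^2 + 39*a - 27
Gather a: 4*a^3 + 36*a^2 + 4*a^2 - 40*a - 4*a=4*a^3 + 40*a^2 - 44*a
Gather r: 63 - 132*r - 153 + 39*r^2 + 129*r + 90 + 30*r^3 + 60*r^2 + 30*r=30*r^3 + 99*r^2 + 27*r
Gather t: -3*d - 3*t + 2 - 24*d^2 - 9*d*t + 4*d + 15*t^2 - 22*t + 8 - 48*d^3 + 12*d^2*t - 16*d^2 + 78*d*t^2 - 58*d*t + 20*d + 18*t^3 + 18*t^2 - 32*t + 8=-48*d^3 - 40*d^2 + 21*d + 18*t^3 + t^2*(78*d + 33) + t*(12*d^2 - 67*d - 57) + 18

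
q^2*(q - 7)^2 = q^4 - 14*q^3 + 49*q^2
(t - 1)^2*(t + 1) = t^3 - t^2 - t + 1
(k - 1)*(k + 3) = k^2 + 2*k - 3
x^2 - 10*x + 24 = (x - 6)*(x - 4)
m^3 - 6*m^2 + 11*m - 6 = (m - 3)*(m - 2)*(m - 1)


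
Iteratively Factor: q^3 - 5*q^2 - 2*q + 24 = (q - 3)*(q^2 - 2*q - 8) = (q - 4)*(q - 3)*(q + 2)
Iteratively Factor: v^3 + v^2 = (v + 1)*(v^2) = v*(v + 1)*(v)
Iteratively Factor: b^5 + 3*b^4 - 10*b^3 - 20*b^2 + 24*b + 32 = (b + 1)*(b^4 + 2*b^3 - 12*b^2 - 8*b + 32) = (b - 2)*(b + 1)*(b^3 + 4*b^2 - 4*b - 16) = (b - 2)*(b + 1)*(b + 2)*(b^2 + 2*b - 8) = (b - 2)*(b + 1)*(b + 2)*(b + 4)*(b - 2)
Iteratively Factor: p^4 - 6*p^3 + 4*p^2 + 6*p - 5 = (p + 1)*(p^3 - 7*p^2 + 11*p - 5) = (p - 1)*(p + 1)*(p^2 - 6*p + 5) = (p - 5)*(p - 1)*(p + 1)*(p - 1)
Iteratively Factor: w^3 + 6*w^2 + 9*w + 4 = (w + 4)*(w^2 + 2*w + 1) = (w + 1)*(w + 4)*(w + 1)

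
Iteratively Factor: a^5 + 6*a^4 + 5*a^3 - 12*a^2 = (a + 4)*(a^4 + 2*a^3 - 3*a^2) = a*(a + 4)*(a^3 + 2*a^2 - 3*a) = a*(a + 3)*(a + 4)*(a^2 - a) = a^2*(a + 3)*(a + 4)*(a - 1)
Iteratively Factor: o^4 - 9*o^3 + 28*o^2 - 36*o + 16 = (o - 2)*(o^3 - 7*o^2 + 14*o - 8) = (o - 4)*(o - 2)*(o^2 - 3*o + 2) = (o - 4)*(o - 2)*(o - 1)*(o - 2)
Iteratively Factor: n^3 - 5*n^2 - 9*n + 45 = (n - 5)*(n^2 - 9) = (n - 5)*(n - 3)*(n + 3)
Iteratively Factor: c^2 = (c)*(c)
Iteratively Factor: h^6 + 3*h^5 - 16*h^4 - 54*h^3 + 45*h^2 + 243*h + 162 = (h + 2)*(h^5 + h^4 - 18*h^3 - 18*h^2 + 81*h + 81) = (h + 2)*(h + 3)*(h^4 - 2*h^3 - 12*h^2 + 18*h + 27) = (h - 3)*(h + 2)*(h + 3)*(h^3 + h^2 - 9*h - 9) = (h - 3)^2*(h + 2)*(h + 3)*(h^2 + 4*h + 3) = (h - 3)^2*(h + 1)*(h + 2)*(h + 3)*(h + 3)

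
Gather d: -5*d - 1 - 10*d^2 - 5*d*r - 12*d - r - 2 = -10*d^2 + d*(-5*r - 17) - r - 3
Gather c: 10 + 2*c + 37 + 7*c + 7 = 9*c + 54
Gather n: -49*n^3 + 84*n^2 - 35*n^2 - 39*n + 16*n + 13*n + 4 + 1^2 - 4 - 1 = -49*n^3 + 49*n^2 - 10*n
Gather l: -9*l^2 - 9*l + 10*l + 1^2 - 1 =-9*l^2 + l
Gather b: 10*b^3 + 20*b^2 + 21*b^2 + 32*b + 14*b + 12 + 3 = 10*b^3 + 41*b^2 + 46*b + 15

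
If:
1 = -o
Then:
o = -1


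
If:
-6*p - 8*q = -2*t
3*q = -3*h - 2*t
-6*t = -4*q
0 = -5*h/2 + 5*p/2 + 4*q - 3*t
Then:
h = 0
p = 0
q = 0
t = 0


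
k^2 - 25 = (k - 5)*(k + 5)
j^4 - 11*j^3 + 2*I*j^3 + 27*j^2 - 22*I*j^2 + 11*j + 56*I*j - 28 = (j - 7)*(j - 4)*(j + I)^2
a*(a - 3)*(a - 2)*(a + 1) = a^4 - 4*a^3 + a^2 + 6*a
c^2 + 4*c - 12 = (c - 2)*(c + 6)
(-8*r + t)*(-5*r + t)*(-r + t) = -40*r^3 + 53*r^2*t - 14*r*t^2 + t^3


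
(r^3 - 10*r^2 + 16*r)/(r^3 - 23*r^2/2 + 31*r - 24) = 2*r/(2*r - 3)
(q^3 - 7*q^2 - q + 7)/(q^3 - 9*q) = (q^3 - 7*q^2 - q + 7)/(q*(q^2 - 9))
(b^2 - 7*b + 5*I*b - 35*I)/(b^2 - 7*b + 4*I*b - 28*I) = (b + 5*I)/(b + 4*I)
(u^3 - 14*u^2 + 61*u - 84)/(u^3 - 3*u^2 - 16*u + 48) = (u - 7)/(u + 4)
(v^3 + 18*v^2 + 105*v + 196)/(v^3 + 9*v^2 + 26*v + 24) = (v^2 + 14*v + 49)/(v^2 + 5*v + 6)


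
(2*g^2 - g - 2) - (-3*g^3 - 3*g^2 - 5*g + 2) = 3*g^3 + 5*g^2 + 4*g - 4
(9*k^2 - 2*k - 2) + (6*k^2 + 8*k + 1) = 15*k^2 + 6*k - 1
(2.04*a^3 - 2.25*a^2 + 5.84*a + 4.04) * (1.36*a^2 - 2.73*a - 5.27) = 2.7744*a^5 - 8.6292*a^4 + 3.3341*a^3 + 1.4087*a^2 - 41.806*a - 21.2908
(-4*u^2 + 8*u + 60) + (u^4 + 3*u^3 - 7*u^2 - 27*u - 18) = u^4 + 3*u^3 - 11*u^2 - 19*u + 42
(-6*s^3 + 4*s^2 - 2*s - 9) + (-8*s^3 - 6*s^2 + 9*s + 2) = -14*s^3 - 2*s^2 + 7*s - 7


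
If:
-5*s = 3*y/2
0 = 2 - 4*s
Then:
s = 1/2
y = -5/3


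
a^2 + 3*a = a*(a + 3)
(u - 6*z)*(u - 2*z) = u^2 - 8*u*z + 12*z^2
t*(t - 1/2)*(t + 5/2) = t^3 + 2*t^2 - 5*t/4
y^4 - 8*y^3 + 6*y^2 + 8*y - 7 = (y - 7)*(y - 1)^2*(y + 1)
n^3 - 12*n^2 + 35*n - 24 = (n - 8)*(n - 3)*(n - 1)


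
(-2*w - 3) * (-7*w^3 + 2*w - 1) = 14*w^4 + 21*w^3 - 4*w^2 - 4*w + 3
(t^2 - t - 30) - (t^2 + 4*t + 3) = -5*t - 33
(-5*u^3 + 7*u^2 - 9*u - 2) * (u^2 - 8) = -5*u^5 + 7*u^4 + 31*u^3 - 58*u^2 + 72*u + 16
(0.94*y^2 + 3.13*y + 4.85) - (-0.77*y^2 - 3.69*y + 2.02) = 1.71*y^2 + 6.82*y + 2.83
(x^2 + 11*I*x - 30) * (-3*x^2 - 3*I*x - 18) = -3*x^4 - 36*I*x^3 + 105*x^2 - 108*I*x + 540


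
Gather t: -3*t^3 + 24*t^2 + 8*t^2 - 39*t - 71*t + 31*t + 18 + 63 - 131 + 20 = -3*t^3 + 32*t^2 - 79*t - 30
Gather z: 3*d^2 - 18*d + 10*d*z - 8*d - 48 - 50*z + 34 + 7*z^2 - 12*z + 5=3*d^2 - 26*d + 7*z^2 + z*(10*d - 62) - 9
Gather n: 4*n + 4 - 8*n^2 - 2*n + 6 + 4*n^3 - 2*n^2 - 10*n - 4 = 4*n^3 - 10*n^2 - 8*n + 6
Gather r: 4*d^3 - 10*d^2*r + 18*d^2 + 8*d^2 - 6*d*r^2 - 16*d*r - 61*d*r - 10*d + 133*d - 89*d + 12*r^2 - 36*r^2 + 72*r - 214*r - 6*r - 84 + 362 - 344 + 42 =4*d^3 + 26*d^2 + 34*d + r^2*(-6*d - 24) + r*(-10*d^2 - 77*d - 148) - 24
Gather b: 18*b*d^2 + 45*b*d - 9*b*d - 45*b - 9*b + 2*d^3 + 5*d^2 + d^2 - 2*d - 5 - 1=b*(18*d^2 + 36*d - 54) + 2*d^3 + 6*d^2 - 2*d - 6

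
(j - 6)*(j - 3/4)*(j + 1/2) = j^3 - 25*j^2/4 + 9*j/8 + 9/4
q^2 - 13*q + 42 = (q - 7)*(q - 6)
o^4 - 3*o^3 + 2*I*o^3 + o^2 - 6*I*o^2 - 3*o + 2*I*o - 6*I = (o - 3)*(o - I)*(o + I)*(o + 2*I)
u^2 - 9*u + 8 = (u - 8)*(u - 1)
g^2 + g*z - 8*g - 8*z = (g - 8)*(g + z)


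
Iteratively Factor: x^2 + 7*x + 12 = (x + 4)*(x + 3)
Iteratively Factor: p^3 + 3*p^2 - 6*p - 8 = (p + 4)*(p^2 - p - 2) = (p + 1)*(p + 4)*(p - 2)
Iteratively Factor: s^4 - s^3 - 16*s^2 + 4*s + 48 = (s + 3)*(s^3 - 4*s^2 - 4*s + 16) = (s + 2)*(s + 3)*(s^2 - 6*s + 8) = (s - 2)*(s + 2)*(s + 3)*(s - 4)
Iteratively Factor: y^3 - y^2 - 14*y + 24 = (y - 3)*(y^2 + 2*y - 8) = (y - 3)*(y + 4)*(y - 2)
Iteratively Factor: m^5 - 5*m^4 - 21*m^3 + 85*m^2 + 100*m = (m)*(m^4 - 5*m^3 - 21*m^2 + 85*m + 100) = m*(m - 5)*(m^3 - 21*m - 20) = m*(m - 5)*(m + 1)*(m^2 - m - 20) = m*(m - 5)^2*(m + 1)*(m + 4)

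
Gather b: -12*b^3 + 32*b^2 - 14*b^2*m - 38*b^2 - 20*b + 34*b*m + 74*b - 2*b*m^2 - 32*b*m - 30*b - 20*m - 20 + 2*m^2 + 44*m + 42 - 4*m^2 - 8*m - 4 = -12*b^3 + b^2*(-14*m - 6) + b*(-2*m^2 + 2*m + 24) - 2*m^2 + 16*m + 18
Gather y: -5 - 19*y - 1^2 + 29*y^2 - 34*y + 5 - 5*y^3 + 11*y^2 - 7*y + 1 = -5*y^3 + 40*y^2 - 60*y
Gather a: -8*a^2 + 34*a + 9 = -8*a^2 + 34*a + 9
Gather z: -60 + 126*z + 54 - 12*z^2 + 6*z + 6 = -12*z^2 + 132*z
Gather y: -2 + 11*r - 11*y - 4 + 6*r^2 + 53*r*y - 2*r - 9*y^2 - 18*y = 6*r^2 + 9*r - 9*y^2 + y*(53*r - 29) - 6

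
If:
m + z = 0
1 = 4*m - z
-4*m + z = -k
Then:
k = 1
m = 1/5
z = -1/5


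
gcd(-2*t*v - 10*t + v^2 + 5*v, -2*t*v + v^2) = 2*t - v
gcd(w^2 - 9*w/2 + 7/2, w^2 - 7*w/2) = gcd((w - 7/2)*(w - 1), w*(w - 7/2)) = w - 7/2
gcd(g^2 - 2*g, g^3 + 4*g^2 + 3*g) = g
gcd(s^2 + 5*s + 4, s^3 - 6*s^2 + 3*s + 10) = s + 1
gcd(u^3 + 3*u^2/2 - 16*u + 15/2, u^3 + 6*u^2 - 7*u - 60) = u^2 + 2*u - 15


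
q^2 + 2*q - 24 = (q - 4)*(q + 6)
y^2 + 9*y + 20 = (y + 4)*(y + 5)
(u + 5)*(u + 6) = u^2 + 11*u + 30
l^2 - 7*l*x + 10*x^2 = (l - 5*x)*(l - 2*x)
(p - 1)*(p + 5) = p^2 + 4*p - 5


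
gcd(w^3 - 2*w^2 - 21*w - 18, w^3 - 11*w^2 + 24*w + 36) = w^2 - 5*w - 6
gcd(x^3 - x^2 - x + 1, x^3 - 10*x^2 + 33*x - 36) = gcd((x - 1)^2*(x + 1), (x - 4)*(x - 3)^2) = 1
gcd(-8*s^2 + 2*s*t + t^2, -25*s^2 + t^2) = 1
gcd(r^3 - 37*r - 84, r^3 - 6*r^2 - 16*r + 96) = r + 4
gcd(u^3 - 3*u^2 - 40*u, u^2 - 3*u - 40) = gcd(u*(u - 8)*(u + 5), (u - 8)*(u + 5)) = u^2 - 3*u - 40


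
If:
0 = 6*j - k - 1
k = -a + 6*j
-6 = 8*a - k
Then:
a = 1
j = 5/2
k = 14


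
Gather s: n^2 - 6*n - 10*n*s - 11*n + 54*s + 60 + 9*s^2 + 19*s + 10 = n^2 - 17*n + 9*s^2 + s*(73 - 10*n) + 70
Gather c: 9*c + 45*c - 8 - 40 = 54*c - 48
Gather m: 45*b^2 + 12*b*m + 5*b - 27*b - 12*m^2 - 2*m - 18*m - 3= 45*b^2 - 22*b - 12*m^2 + m*(12*b - 20) - 3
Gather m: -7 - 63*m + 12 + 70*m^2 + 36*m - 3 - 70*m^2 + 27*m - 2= 0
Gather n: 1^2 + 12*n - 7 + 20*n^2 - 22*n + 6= 20*n^2 - 10*n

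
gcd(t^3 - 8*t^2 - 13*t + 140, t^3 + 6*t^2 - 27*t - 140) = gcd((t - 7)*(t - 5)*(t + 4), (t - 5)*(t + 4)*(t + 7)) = t^2 - t - 20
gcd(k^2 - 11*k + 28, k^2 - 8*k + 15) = 1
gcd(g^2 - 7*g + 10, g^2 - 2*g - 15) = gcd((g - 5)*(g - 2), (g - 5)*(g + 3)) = g - 5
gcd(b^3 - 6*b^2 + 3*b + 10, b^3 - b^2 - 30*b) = 1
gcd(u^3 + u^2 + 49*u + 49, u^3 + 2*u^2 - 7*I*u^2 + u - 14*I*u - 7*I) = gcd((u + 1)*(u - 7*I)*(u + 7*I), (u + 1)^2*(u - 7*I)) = u^2 + u*(1 - 7*I) - 7*I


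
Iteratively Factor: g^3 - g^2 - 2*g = (g + 1)*(g^2 - 2*g) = g*(g + 1)*(g - 2)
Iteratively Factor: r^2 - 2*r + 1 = (r - 1)*(r - 1)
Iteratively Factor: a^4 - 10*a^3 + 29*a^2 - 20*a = (a - 1)*(a^3 - 9*a^2 + 20*a) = (a - 5)*(a - 1)*(a^2 - 4*a) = (a - 5)*(a - 4)*(a - 1)*(a)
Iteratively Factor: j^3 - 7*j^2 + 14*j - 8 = (j - 1)*(j^2 - 6*j + 8) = (j - 4)*(j - 1)*(j - 2)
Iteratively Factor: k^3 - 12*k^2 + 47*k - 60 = (k - 3)*(k^2 - 9*k + 20) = (k - 5)*(k - 3)*(k - 4)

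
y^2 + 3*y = y*(y + 3)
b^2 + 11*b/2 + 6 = (b + 3/2)*(b + 4)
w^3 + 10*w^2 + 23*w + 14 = (w + 1)*(w + 2)*(w + 7)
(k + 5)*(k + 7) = k^2 + 12*k + 35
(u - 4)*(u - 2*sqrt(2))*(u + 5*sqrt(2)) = u^3 - 4*u^2 + 3*sqrt(2)*u^2 - 20*u - 12*sqrt(2)*u + 80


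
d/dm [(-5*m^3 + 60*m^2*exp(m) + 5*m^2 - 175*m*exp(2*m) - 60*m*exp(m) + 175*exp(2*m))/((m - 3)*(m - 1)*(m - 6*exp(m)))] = 5*(6*m^3*exp(m) - 70*m^2*exp(2*m) - 24*m^2*exp(m) + 3*m^2 + 210*m*exp(3*m) + 280*m*exp(2*m) - 36*m*exp(m) - 840*exp(3*m) + 111*exp(2*m))/(m^4 - 12*m^3*exp(m) - 6*m^3 + 36*m^2*exp(2*m) + 72*m^2*exp(m) + 9*m^2 - 216*m*exp(2*m) - 108*m*exp(m) + 324*exp(2*m))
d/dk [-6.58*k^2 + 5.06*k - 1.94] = 5.06 - 13.16*k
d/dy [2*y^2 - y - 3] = 4*y - 1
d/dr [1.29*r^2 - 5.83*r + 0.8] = 2.58*r - 5.83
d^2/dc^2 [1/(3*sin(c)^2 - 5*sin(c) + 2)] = (-36*sin(c)^3 + 9*sin(c)^2 + 62*sin(c) - 38)/((sin(c) - 1)^2*(3*sin(c) - 2)^3)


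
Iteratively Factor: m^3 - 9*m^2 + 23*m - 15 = (m - 1)*(m^2 - 8*m + 15) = (m - 5)*(m - 1)*(m - 3)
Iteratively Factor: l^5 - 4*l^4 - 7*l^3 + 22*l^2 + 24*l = (l)*(l^4 - 4*l^3 - 7*l^2 + 22*l + 24) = l*(l + 2)*(l^3 - 6*l^2 + 5*l + 12) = l*(l + 1)*(l + 2)*(l^2 - 7*l + 12) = l*(l - 4)*(l + 1)*(l + 2)*(l - 3)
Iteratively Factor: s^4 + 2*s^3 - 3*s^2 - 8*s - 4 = (s + 1)*(s^3 + s^2 - 4*s - 4) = (s + 1)^2*(s^2 - 4) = (s - 2)*(s + 1)^2*(s + 2)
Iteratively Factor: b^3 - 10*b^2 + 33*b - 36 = (b - 3)*(b^2 - 7*b + 12) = (b - 4)*(b - 3)*(b - 3)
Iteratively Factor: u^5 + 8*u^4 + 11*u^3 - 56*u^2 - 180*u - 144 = (u + 4)*(u^4 + 4*u^3 - 5*u^2 - 36*u - 36) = (u + 2)*(u + 4)*(u^3 + 2*u^2 - 9*u - 18) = (u - 3)*(u + 2)*(u + 4)*(u^2 + 5*u + 6) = (u - 3)*(u + 2)*(u + 3)*(u + 4)*(u + 2)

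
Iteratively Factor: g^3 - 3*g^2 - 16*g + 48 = (g - 3)*(g^2 - 16) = (g - 4)*(g - 3)*(g + 4)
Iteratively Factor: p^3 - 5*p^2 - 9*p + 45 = (p - 3)*(p^2 - 2*p - 15) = (p - 3)*(p + 3)*(p - 5)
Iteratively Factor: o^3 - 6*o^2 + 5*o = (o)*(o^2 - 6*o + 5) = o*(o - 5)*(o - 1)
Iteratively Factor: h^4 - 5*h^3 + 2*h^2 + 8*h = (h - 4)*(h^3 - h^2 - 2*h) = (h - 4)*(h - 2)*(h^2 + h) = (h - 4)*(h - 2)*(h + 1)*(h)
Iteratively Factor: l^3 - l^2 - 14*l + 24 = (l - 2)*(l^2 + l - 12) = (l - 3)*(l - 2)*(l + 4)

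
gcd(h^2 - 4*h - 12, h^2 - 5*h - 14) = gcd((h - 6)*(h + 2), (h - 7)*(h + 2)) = h + 2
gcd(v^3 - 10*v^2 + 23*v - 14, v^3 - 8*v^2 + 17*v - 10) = v^2 - 3*v + 2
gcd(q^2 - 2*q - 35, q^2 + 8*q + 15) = q + 5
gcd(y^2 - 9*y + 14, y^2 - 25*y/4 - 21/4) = y - 7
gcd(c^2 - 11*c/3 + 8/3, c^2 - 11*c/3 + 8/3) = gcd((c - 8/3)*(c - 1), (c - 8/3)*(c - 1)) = c^2 - 11*c/3 + 8/3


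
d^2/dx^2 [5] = 0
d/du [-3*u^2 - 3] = -6*u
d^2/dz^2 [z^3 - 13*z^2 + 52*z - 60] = 6*z - 26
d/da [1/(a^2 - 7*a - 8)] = (7 - 2*a)/(-a^2 + 7*a + 8)^2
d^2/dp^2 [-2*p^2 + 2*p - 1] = -4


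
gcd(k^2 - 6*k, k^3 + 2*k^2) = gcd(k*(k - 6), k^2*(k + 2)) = k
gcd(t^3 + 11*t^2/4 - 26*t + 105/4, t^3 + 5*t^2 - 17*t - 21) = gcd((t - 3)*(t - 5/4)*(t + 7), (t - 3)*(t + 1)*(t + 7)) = t^2 + 4*t - 21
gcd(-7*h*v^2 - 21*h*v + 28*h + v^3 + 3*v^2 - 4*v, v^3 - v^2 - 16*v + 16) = v^2 + 3*v - 4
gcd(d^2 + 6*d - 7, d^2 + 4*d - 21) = d + 7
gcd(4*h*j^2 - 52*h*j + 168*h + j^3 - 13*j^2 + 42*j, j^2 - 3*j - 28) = j - 7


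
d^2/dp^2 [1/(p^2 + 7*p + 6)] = 2*(-p^2 - 7*p + (2*p + 7)^2 - 6)/(p^2 + 7*p + 6)^3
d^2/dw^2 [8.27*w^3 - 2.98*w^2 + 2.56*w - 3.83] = 49.62*w - 5.96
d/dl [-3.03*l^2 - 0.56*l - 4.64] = -6.06*l - 0.56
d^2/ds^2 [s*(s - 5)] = 2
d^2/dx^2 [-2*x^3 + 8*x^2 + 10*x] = 16 - 12*x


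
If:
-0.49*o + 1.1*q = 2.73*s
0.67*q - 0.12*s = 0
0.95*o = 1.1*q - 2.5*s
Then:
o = 0.00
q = 0.00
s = 0.00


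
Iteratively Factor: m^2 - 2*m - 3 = (m - 3)*(m + 1)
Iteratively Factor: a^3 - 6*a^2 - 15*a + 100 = (a + 4)*(a^2 - 10*a + 25) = (a - 5)*(a + 4)*(a - 5)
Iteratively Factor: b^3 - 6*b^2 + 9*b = (b - 3)*(b^2 - 3*b) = b*(b - 3)*(b - 3)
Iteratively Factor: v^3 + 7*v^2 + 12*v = (v + 4)*(v^2 + 3*v) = v*(v + 4)*(v + 3)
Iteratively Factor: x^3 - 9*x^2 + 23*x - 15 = (x - 1)*(x^2 - 8*x + 15) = (x - 3)*(x - 1)*(x - 5)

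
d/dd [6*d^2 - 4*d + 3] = 12*d - 4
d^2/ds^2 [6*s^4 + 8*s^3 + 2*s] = 24*s*(3*s + 2)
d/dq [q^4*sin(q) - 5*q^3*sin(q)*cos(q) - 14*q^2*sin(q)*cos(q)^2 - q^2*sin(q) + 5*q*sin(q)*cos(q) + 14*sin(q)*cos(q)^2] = q^4*cos(q) + 4*q^3*sin(q) - 5*q^3*cos(2*q) - 15*q^2*sin(2*q)/2 - 9*q^2*cos(q)/2 - 21*q^2*cos(3*q)/2 - 9*q*sin(q) - 7*q*sin(3*q) + 5*q*cos(2*q) + 5*sin(2*q)/2 + 7*cos(q)/2 + 21*cos(3*q)/2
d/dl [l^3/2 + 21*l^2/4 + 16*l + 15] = 3*l^2/2 + 21*l/2 + 16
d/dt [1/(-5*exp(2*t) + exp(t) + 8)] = (10*exp(t) - 1)*exp(t)/(-5*exp(2*t) + exp(t) + 8)^2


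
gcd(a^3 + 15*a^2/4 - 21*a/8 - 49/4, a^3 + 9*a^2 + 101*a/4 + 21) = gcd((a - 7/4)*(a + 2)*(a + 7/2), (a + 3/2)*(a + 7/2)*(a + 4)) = a + 7/2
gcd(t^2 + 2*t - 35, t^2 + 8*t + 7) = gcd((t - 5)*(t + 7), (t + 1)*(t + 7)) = t + 7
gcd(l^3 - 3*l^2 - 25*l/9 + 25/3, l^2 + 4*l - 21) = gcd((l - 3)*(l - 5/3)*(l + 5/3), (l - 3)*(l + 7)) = l - 3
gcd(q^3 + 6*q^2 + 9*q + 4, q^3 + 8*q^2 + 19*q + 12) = q^2 + 5*q + 4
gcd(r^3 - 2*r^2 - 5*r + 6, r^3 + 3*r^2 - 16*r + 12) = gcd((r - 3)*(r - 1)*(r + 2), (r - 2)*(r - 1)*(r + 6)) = r - 1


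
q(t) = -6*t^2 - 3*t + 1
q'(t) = -12*t - 3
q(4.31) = -123.39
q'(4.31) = -54.72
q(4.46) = -131.73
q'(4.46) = -56.52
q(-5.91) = -190.84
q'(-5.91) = 67.92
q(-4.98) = -132.86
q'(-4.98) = 56.76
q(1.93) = -27.14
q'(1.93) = -26.16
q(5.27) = -181.45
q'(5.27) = -66.24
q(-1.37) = -6.15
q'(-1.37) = 13.44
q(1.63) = -19.83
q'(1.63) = -22.56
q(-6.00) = -197.00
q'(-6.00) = 69.00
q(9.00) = -512.00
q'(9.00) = -111.00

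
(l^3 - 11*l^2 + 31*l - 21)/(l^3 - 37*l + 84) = (l^2 - 8*l + 7)/(l^2 + 3*l - 28)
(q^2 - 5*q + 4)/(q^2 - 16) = (q - 1)/(q + 4)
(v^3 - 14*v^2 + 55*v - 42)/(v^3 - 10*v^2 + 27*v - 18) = (v - 7)/(v - 3)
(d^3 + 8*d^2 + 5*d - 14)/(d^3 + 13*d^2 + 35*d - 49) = (d + 2)/(d + 7)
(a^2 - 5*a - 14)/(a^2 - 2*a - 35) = (a + 2)/(a + 5)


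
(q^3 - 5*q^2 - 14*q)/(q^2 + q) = (q^2 - 5*q - 14)/(q + 1)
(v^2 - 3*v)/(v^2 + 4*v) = (v - 3)/(v + 4)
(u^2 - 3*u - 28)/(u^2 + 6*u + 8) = (u - 7)/(u + 2)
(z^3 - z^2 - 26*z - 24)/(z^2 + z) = z - 2 - 24/z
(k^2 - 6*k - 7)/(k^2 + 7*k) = (k^2 - 6*k - 7)/(k*(k + 7))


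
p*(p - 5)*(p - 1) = p^3 - 6*p^2 + 5*p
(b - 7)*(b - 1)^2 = b^3 - 9*b^2 + 15*b - 7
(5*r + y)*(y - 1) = 5*r*y - 5*r + y^2 - y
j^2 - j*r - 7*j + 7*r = (j - 7)*(j - r)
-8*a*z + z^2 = z*(-8*a + z)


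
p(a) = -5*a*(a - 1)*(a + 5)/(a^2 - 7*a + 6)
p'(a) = -5*a*(7 - 2*a)*(a - 1)*(a + 5)/(a^2 - 7*a + 6)^2 - 5*a*(a - 1)/(a^2 - 7*a + 6) - 5*a*(a + 5)/(a^2 - 7*a + 6) - 5*(a - 1)*(a + 5)/(a^2 - 7*a + 6) = 5*(-a^2 + 12*a + 30)/(a^2 - 12*a + 36)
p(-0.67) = -2.17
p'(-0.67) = 2.42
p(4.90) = 220.50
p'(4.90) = 267.73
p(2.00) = 17.50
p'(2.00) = 15.62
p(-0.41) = -1.47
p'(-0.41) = 3.03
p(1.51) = 10.95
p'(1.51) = 11.37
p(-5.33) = 0.78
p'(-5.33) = -2.43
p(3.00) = 40.00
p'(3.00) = 31.67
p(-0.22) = -0.85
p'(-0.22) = 3.53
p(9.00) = -210.00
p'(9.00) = 31.67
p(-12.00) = 23.33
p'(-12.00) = -3.98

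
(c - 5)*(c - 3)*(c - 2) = c^3 - 10*c^2 + 31*c - 30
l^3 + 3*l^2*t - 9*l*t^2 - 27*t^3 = (l - 3*t)*(l + 3*t)^2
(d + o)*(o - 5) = d*o - 5*d + o^2 - 5*o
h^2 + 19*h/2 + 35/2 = (h + 5/2)*(h + 7)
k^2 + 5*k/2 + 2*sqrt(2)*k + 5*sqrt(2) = (k + 5/2)*(k + 2*sqrt(2))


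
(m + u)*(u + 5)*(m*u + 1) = m^2*u^2 + 5*m^2*u + m*u^3 + 5*m*u^2 + m*u + 5*m + u^2 + 5*u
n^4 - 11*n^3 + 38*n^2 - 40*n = n*(n - 5)*(n - 4)*(n - 2)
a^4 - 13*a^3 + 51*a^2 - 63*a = a*(a - 7)*(a - 3)^2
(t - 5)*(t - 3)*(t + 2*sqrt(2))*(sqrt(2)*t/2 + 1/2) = sqrt(2)*t^4/2 - 4*sqrt(2)*t^3 + 5*t^3/2 - 20*t^2 + 17*sqrt(2)*t^2/2 - 8*sqrt(2)*t + 75*t/2 + 15*sqrt(2)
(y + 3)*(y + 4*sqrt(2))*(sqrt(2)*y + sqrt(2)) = sqrt(2)*y^3 + 4*sqrt(2)*y^2 + 8*y^2 + 3*sqrt(2)*y + 32*y + 24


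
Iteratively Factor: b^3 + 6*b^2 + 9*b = (b + 3)*(b^2 + 3*b) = b*(b + 3)*(b + 3)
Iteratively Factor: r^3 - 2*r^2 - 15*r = (r + 3)*(r^2 - 5*r) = (r - 5)*(r + 3)*(r)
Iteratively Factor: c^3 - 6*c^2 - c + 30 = (c - 3)*(c^2 - 3*c - 10) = (c - 3)*(c + 2)*(c - 5)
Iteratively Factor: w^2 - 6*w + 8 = (w - 4)*(w - 2)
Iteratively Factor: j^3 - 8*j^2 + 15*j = (j - 5)*(j^2 - 3*j) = (j - 5)*(j - 3)*(j)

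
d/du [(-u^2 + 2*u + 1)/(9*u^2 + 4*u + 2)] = 22*u*(-u - 1)/(81*u^4 + 72*u^3 + 52*u^2 + 16*u + 4)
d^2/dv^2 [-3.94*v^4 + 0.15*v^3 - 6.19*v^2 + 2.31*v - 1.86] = -47.28*v^2 + 0.9*v - 12.38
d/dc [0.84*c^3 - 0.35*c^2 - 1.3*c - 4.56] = 2.52*c^2 - 0.7*c - 1.3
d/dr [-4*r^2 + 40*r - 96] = 40 - 8*r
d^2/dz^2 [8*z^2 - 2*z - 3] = 16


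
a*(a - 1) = a^2 - a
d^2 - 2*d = d*(d - 2)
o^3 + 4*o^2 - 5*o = o*(o - 1)*(o + 5)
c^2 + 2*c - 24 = (c - 4)*(c + 6)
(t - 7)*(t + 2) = t^2 - 5*t - 14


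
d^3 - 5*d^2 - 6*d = d*(d - 6)*(d + 1)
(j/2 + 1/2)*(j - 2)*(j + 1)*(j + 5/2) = j^4/2 + 5*j^3/4 - 3*j^2/2 - 19*j/4 - 5/2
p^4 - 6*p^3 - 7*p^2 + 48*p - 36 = (p - 6)*(p - 2)*(p - 1)*(p + 3)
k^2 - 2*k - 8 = (k - 4)*(k + 2)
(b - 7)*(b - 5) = b^2 - 12*b + 35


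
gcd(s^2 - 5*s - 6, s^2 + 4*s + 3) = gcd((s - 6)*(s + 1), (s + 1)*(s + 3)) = s + 1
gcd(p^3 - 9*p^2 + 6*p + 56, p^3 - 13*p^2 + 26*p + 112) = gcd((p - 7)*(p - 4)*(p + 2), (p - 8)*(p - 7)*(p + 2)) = p^2 - 5*p - 14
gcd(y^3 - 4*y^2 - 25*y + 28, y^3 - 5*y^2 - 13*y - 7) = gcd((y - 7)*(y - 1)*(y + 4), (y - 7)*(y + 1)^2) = y - 7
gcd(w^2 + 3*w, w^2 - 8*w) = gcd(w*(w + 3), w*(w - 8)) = w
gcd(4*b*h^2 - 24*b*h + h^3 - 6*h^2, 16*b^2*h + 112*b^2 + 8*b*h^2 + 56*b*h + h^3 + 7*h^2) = 4*b + h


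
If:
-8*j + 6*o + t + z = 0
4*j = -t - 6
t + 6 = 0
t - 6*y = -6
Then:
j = 0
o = 1 - z/6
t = -6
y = 0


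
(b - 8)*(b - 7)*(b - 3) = b^3 - 18*b^2 + 101*b - 168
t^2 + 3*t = t*(t + 3)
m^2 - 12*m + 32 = (m - 8)*(m - 4)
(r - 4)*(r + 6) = r^2 + 2*r - 24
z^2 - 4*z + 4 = (z - 2)^2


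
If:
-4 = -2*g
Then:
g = 2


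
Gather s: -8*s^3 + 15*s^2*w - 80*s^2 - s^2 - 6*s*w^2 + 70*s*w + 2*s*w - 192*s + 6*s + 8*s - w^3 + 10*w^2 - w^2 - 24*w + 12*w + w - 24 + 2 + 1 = -8*s^3 + s^2*(15*w - 81) + s*(-6*w^2 + 72*w - 178) - w^3 + 9*w^2 - 11*w - 21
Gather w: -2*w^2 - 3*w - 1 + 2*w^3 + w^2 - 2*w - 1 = 2*w^3 - w^2 - 5*w - 2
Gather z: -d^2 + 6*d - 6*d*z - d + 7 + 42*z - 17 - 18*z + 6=-d^2 + 5*d + z*(24 - 6*d) - 4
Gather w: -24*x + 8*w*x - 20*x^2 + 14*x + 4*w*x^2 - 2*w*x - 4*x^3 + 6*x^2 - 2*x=w*(4*x^2 + 6*x) - 4*x^3 - 14*x^2 - 12*x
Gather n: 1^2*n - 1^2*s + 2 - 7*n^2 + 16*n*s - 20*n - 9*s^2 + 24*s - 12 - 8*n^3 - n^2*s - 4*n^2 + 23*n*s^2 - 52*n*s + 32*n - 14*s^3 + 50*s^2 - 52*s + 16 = -8*n^3 + n^2*(-s - 11) + n*(23*s^2 - 36*s + 13) - 14*s^3 + 41*s^2 - 29*s + 6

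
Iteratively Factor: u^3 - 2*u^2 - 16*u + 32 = (u - 4)*(u^2 + 2*u - 8) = (u - 4)*(u + 4)*(u - 2)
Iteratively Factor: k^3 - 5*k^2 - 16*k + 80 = (k + 4)*(k^2 - 9*k + 20) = (k - 4)*(k + 4)*(k - 5)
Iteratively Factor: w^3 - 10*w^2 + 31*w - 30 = (w - 5)*(w^2 - 5*w + 6) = (w - 5)*(w - 2)*(w - 3)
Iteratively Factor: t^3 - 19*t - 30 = (t + 3)*(t^2 - 3*t - 10) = (t - 5)*(t + 3)*(t + 2)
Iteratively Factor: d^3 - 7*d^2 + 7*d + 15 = (d - 5)*(d^2 - 2*d - 3) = (d - 5)*(d + 1)*(d - 3)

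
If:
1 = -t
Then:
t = -1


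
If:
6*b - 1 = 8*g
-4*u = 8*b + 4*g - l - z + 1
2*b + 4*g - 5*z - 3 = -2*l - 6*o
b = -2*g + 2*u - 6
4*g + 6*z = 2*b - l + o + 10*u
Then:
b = 83/64 - 23*z/64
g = 217/256 - 69*z/256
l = 131/4 - 27*z/4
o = 433*z/128 - 1461/128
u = 1151/256 - 115*z/256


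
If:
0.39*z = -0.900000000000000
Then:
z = -2.31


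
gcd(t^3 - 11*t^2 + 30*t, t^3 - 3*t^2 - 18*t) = t^2 - 6*t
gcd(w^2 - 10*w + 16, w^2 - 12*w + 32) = w - 8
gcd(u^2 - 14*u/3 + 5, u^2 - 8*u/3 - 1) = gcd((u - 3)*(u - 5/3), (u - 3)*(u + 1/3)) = u - 3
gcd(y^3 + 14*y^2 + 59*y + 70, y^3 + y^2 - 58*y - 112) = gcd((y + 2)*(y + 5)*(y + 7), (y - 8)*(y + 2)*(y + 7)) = y^2 + 9*y + 14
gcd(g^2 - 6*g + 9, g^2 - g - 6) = g - 3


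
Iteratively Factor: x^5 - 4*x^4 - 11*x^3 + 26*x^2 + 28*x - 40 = (x + 2)*(x^4 - 6*x^3 + x^2 + 24*x - 20) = (x - 2)*(x + 2)*(x^3 - 4*x^2 - 7*x + 10) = (x - 2)*(x + 2)^2*(x^2 - 6*x + 5) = (x - 5)*(x - 2)*(x + 2)^2*(x - 1)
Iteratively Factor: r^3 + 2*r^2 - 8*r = (r)*(r^2 + 2*r - 8) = r*(r + 4)*(r - 2)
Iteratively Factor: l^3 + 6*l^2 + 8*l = (l + 4)*(l^2 + 2*l) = (l + 2)*(l + 4)*(l)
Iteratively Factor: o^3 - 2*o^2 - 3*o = (o + 1)*(o^2 - 3*o) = o*(o + 1)*(o - 3)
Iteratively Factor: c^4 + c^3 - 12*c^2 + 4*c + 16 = (c + 1)*(c^3 - 12*c + 16) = (c + 1)*(c + 4)*(c^2 - 4*c + 4) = (c - 2)*(c + 1)*(c + 4)*(c - 2)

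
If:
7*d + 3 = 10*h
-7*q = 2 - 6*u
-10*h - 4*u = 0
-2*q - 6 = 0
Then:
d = 29/21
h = 19/15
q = -3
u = -19/6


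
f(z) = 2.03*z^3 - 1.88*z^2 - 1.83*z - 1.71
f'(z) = 6.09*z^2 - 3.76*z - 1.83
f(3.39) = 49.57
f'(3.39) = 55.41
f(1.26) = -2.94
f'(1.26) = 3.10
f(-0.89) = -3.00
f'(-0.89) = 6.34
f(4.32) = 118.96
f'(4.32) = 95.58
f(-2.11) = -25.29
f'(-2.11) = 33.22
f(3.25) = 42.17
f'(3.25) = 50.28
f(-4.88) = -273.47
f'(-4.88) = 161.55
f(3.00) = 30.69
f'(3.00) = 41.70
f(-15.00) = -7248.51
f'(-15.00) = 1424.82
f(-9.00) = -1617.39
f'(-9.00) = 525.30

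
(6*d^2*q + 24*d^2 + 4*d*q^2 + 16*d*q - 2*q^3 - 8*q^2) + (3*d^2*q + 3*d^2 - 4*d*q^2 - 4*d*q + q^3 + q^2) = 9*d^2*q + 27*d^2 + 12*d*q - q^3 - 7*q^2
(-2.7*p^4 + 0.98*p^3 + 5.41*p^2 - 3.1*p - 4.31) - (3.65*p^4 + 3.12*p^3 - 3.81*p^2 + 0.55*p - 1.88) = -6.35*p^4 - 2.14*p^3 + 9.22*p^2 - 3.65*p - 2.43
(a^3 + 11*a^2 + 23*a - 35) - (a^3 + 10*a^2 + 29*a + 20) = a^2 - 6*a - 55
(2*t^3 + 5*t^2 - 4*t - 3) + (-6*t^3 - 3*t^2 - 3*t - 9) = -4*t^3 + 2*t^2 - 7*t - 12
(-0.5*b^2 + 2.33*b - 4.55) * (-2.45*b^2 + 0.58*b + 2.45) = 1.225*b^4 - 5.9985*b^3 + 11.2739*b^2 + 3.0695*b - 11.1475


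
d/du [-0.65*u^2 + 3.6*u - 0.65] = 3.6 - 1.3*u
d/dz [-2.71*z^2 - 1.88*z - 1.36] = -5.42*z - 1.88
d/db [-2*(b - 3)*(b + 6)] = -4*b - 6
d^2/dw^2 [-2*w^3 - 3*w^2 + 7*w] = -12*w - 6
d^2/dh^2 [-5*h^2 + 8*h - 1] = -10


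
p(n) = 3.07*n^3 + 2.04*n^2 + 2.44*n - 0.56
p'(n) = 9.21*n^2 + 4.08*n + 2.44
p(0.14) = -0.17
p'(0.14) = 3.19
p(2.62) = 75.05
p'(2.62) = 76.35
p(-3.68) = -134.91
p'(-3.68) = 112.15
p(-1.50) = -9.99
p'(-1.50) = 17.04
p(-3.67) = -133.79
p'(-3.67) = 111.51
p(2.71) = 82.14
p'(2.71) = 81.14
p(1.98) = 36.10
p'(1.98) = 46.63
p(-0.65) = -2.13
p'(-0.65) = 3.68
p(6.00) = 750.64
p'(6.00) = 358.48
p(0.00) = -0.56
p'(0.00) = 2.44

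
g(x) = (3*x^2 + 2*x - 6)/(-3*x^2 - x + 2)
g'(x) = (6*x + 1)*(3*x^2 + 2*x - 6)/(-3*x^2 - x + 2)^2 + (6*x + 2)/(-3*x^2 - x + 2) = (3*x^2 - 24*x - 2)/(9*x^4 + 6*x^3 - 11*x^2 - 4*x + 4)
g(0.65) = -41.61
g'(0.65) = -2399.63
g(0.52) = -6.20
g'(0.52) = -30.56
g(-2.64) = -0.59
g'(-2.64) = 0.31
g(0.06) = -3.04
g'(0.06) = -0.92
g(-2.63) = -0.59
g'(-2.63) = 0.32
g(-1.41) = 1.12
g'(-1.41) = 5.79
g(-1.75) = 0.06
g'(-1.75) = 1.66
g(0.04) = -3.03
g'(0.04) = -0.77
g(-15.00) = -0.97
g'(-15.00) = 0.00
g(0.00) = -3.00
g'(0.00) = -0.50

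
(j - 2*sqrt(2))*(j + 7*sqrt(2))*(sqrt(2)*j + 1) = sqrt(2)*j^3 + 11*j^2 - 23*sqrt(2)*j - 28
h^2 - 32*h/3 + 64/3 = (h - 8)*(h - 8/3)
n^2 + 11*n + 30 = (n + 5)*(n + 6)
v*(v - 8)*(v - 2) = v^3 - 10*v^2 + 16*v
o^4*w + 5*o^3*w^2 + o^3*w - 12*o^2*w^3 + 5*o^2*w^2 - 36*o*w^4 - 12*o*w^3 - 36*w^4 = (o - 3*w)*(o + 2*w)*(o + 6*w)*(o*w + w)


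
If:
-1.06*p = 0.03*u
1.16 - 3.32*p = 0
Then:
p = 0.35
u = -12.35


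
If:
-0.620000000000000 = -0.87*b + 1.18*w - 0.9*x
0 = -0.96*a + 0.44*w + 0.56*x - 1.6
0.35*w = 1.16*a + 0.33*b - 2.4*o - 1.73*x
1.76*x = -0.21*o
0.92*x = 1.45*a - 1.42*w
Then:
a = -3.03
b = -3.86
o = -1.67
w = -3.22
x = 0.20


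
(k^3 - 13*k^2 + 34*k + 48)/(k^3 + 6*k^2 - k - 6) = (k^2 - 14*k + 48)/(k^2 + 5*k - 6)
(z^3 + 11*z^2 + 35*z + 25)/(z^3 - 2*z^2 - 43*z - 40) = (z + 5)/(z - 8)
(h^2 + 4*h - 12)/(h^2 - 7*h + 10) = (h + 6)/(h - 5)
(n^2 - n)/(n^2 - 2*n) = (n - 1)/(n - 2)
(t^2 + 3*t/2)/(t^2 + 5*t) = (t + 3/2)/(t + 5)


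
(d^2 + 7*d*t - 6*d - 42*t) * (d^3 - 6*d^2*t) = d^5 + d^4*t - 6*d^4 - 42*d^3*t^2 - 6*d^3*t + 252*d^2*t^2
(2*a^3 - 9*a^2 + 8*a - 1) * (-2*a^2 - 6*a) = -4*a^5 + 6*a^4 + 38*a^3 - 46*a^2 + 6*a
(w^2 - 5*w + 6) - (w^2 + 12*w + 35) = -17*w - 29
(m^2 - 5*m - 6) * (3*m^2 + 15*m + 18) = 3*m^4 - 75*m^2 - 180*m - 108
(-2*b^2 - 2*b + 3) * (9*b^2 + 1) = -18*b^4 - 18*b^3 + 25*b^2 - 2*b + 3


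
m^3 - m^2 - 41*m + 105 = (m - 5)*(m - 3)*(m + 7)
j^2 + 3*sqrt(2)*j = j*(j + 3*sqrt(2))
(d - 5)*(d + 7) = d^2 + 2*d - 35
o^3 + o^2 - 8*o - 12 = (o - 3)*(o + 2)^2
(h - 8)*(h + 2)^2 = h^3 - 4*h^2 - 28*h - 32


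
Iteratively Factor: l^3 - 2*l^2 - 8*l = (l)*(l^2 - 2*l - 8) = l*(l - 4)*(l + 2)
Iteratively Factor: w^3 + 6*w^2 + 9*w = (w)*(w^2 + 6*w + 9) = w*(w + 3)*(w + 3)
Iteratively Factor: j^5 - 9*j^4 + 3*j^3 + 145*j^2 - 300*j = (j + 4)*(j^4 - 13*j^3 + 55*j^2 - 75*j) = (j - 5)*(j + 4)*(j^3 - 8*j^2 + 15*j) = j*(j - 5)*(j + 4)*(j^2 - 8*j + 15) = j*(j - 5)*(j - 3)*(j + 4)*(j - 5)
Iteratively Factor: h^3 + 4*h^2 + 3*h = (h + 1)*(h^2 + 3*h) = h*(h + 1)*(h + 3)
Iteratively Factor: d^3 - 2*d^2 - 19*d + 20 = (d + 4)*(d^2 - 6*d + 5) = (d - 5)*(d + 4)*(d - 1)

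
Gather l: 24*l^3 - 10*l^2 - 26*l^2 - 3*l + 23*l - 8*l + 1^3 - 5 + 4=24*l^3 - 36*l^2 + 12*l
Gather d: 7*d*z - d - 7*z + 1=d*(7*z - 1) - 7*z + 1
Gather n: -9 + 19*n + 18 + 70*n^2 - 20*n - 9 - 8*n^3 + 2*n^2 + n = -8*n^3 + 72*n^2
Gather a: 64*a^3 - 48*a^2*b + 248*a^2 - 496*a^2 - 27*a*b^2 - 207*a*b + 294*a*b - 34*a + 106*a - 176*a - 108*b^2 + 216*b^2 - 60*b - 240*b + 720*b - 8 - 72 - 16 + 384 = 64*a^3 + a^2*(-48*b - 248) + a*(-27*b^2 + 87*b - 104) + 108*b^2 + 420*b + 288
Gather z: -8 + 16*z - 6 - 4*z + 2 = 12*z - 12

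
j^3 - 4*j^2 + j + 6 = (j - 3)*(j - 2)*(j + 1)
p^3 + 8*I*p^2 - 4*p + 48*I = (p - 2*I)*(p + 4*I)*(p + 6*I)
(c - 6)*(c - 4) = c^2 - 10*c + 24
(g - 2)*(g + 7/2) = g^2 + 3*g/2 - 7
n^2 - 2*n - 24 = (n - 6)*(n + 4)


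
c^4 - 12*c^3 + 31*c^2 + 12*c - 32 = (c - 8)*(c - 4)*(c - 1)*(c + 1)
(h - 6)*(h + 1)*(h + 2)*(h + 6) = h^4 + 3*h^3 - 34*h^2 - 108*h - 72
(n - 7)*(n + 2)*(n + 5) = n^3 - 39*n - 70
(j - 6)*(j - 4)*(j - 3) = j^3 - 13*j^2 + 54*j - 72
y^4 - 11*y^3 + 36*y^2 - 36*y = y*(y - 6)*(y - 3)*(y - 2)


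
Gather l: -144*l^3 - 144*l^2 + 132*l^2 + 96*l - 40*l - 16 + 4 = -144*l^3 - 12*l^2 + 56*l - 12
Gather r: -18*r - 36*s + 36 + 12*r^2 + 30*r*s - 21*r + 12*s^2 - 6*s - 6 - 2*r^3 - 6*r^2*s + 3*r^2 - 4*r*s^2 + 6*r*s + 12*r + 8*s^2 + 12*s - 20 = -2*r^3 + r^2*(15 - 6*s) + r*(-4*s^2 + 36*s - 27) + 20*s^2 - 30*s + 10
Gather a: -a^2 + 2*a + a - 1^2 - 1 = -a^2 + 3*a - 2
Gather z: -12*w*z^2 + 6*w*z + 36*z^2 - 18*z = z^2*(36 - 12*w) + z*(6*w - 18)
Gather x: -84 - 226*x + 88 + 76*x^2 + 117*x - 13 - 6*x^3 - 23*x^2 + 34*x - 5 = -6*x^3 + 53*x^2 - 75*x - 14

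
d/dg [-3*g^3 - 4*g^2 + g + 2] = -9*g^2 - 8*g + 1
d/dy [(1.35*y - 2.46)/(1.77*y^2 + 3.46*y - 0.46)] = (-2.3895*y^2 + 8.7084*y + 7.8906)/(3.1329*y^4 + 12.2484*y^3 + 10.3432*y^2 - 3.1832*y + 0.2116)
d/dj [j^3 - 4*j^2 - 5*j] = 3*j^2 - 8*j - 5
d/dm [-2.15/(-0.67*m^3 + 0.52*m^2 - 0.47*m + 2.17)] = (-4.3215*m^2 + 2.236*m - 1.0105)/(0.67*m^3 - 0.52*m^2 + 0.47*m - 2.17)^2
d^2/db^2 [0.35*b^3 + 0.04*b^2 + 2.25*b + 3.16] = 2.1*b + 0.08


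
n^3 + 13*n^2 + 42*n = n*(n + 6)*(n + 7)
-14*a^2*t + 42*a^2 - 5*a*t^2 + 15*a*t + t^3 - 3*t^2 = (-7*a + t)*(2*a + t)*(t - 3)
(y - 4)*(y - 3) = y^2 - 7*y + 12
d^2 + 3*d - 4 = (d - 1)*(d + 4)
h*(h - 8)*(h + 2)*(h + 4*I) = h^4 - 6*h^3 + 4*I*h^3 - 16*h^2 - 24*I*h^2 - 64*I*h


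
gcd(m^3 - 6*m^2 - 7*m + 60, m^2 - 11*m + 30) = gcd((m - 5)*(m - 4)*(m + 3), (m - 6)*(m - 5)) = m - 5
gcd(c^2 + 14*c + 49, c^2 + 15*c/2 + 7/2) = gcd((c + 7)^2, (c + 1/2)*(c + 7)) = c + 7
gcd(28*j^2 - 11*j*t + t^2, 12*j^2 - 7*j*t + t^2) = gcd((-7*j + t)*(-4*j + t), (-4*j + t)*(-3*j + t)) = -4*j + t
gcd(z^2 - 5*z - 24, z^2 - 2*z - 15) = z + 3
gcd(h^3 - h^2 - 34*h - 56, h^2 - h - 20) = h + 4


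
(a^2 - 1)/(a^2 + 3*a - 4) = (a + 1)/(a + 4)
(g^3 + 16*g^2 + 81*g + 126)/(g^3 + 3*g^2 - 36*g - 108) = (g + 7)/(g - 6)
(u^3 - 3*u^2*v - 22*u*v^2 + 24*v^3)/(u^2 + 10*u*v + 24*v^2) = (u^2 - 7*u*v + 6*v^2)/(u + 6*v)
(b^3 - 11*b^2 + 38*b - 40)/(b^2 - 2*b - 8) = (b^2 - 7*b + 10)/(b + 2)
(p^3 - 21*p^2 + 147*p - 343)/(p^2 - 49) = (p^2 - 14*p + 49)/(p + 7)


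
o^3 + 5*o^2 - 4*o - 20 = (o - 2)*(o + 2)*(o + 5)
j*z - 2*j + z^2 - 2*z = (j + z)*(z - 2)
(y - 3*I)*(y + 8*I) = y^2 + 5*I*y + 24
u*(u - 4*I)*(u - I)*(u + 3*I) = u^4 - 2*I*u^3 + 11*u^2 - 12*I*u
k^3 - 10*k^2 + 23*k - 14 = (k - 7)*(k - 2)*(k - 1)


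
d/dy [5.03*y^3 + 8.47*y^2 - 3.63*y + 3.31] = 15.09*y^2 + 16.94*y - 3.63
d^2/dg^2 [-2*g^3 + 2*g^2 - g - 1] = 4 - 12*g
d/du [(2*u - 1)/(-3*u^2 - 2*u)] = 2*(3*u^2 - 3*u - 1)/(u^2*(9*u^2 + 12*u + 4))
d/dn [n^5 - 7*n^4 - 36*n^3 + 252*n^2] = n*(5*n^3 - 28*n^2 - 108*n + 504)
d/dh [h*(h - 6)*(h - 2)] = 3*h^2 - 16*h + 12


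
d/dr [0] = 0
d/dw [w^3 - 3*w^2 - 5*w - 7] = 3*w^2 - 6*w - 5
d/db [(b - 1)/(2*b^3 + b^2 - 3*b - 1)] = (2*b^3 + b^2 - 3*b - (b - 1)*(6*b^2 + 2*b - 3) - 1)/(2*b^3 + b^2 - 3*b - 1)^2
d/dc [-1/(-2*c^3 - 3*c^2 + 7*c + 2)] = (-6*c^2 - 6*c + 7)/(2*c^3 + 3*c^2 - 7*c - 2)^2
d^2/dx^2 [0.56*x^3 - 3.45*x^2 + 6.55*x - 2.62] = 3.36*x - 6.9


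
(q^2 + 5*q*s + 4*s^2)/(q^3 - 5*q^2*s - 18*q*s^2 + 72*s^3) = (q + s)/(q^2 - 9*q*s + 18*s^2)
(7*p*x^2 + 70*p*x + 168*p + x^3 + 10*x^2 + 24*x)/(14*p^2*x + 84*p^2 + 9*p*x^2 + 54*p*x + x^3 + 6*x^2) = (x + 4)/(2*p + x)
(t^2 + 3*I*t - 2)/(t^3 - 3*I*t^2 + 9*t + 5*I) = (t + 2*I)/(t^2 - 4*I*t + 5)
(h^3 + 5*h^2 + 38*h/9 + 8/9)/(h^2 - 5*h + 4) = (9*h^3 + 45*h^2 + 38*h + 8)/(9*(h^2 - 5*h + 4))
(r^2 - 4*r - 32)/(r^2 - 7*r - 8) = (r + 4)/(r + 1)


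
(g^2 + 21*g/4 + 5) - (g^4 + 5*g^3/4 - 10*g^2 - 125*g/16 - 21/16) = -g^4 - 5*g^3/4 + 11*g^2 + 209*g/16 + 101/16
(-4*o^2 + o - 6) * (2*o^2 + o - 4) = -8*o^4 - 2*o^3 + 5*o^2 - 10*o + 24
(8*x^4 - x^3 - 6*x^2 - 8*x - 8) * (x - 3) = 8*x^5 - 25*x^4 - 3*x^3 + 10*x^2 + 16*x + 24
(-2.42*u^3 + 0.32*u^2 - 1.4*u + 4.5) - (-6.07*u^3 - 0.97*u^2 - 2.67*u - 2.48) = 3.65*u^3 + 1.29*u^2 + 1.27*u + 6.98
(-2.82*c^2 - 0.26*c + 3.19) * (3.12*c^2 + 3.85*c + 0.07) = -8.7984*c^4 - 11.6682*c^3 + 8.7544*c^2 + 12.2633*c + 0.2233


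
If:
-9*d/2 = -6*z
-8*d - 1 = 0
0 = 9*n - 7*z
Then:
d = -1/8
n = -7/96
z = -3/32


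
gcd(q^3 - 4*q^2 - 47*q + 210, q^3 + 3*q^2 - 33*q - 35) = q^2 + 2*q - 35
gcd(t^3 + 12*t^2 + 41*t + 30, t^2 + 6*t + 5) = t^2 + 6*t + 5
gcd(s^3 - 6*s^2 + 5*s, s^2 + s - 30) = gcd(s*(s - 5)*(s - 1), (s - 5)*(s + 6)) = s - 5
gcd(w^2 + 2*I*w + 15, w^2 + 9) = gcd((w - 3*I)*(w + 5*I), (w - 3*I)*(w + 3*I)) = w - 3*I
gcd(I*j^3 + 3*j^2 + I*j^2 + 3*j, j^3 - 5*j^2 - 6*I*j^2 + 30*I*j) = j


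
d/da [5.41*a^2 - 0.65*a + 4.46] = 10.82*a - 0.65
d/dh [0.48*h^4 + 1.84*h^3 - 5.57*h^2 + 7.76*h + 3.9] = 1.92*h^3 + 5.52*h^2 - 11.14*h + 7.76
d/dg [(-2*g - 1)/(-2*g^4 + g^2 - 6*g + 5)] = 2*(2*g^4 - g^2 + 6*g - (2*g + 1)*(4*g^3 - g + 3) - 5)/(2*g^4 - g^2 + 6*g - 5)^2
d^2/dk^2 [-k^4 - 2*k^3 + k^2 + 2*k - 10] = -12*k^2 - 12*k + 2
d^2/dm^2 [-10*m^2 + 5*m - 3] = -20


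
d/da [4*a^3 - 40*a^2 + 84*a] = 12*a^2 - 80*a + 84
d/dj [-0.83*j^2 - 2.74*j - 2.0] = -1.66*j - 2.74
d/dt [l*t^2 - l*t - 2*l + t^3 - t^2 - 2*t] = 2*l*t - l + 3*t^2 - 2*t - 2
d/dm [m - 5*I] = 1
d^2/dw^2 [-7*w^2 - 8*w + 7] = -14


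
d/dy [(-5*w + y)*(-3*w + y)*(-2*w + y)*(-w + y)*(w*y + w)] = w*(30*w^4 - 122*w^3*y - 61*w^3 + 123*w^2*y^2 + 82*w^2*y - 44*w*y^3 - 33*w*y^2 + 5*y^4 + 4*y^3)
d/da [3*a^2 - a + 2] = 6*a - 1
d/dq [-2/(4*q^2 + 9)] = 16*q/(4*q^2 + 9)^2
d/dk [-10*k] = -10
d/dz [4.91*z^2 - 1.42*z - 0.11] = 9.82*z - 1.42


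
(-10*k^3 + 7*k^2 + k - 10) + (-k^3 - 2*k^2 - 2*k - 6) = -11*k^3 + 5*k^2 - k - 16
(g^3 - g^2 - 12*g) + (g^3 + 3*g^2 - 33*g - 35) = 2*g^3 + 2*g^2 - 45*g - 35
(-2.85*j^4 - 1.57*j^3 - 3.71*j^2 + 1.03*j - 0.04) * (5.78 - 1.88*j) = 5.358*j^5 - 13.5214*j^4 - 2.0998*j^3 - 23.3802*j^2 + 6.0286*j - 0.2312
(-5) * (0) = 0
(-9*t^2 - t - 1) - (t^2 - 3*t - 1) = -10*t^2 + 2*t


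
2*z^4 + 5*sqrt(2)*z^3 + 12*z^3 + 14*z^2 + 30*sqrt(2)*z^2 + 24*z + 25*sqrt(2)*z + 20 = (z + 5)*(z + 2*sqrt(2))*(sqrt(2)*z + 1)*(sqrt(2)*z + sqrt(2))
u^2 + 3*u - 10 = (u - 2)*(u + 5)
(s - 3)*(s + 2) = s^2 - s - 6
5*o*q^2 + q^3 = q^2*(5*o + q)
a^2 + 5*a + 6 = (a + 2)*(a + 3)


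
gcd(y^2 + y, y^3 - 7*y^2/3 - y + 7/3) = y + 1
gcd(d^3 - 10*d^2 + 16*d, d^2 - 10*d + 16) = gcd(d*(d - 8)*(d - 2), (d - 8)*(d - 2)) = d^2 - 10*d + 16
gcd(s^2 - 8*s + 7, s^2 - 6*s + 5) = s - 1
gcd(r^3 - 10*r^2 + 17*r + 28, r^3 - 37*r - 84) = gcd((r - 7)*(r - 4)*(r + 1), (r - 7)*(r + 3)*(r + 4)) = r - 7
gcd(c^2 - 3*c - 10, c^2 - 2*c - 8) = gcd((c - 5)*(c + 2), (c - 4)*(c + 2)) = c + 2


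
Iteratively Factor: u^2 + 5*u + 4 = (u + 4)*(u + 1)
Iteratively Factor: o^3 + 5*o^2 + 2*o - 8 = (o + 2)*(o^2 + 3*o - 4) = (o + 2)*(o + 4)*(o - 1)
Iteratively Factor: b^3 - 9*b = (b)*(b^2 - 9) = b*(b + 3)*(b - 3)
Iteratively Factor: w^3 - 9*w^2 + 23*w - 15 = (w - 5)*(w^2 - 4*w + 3) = (w - 5)*(w - 3)*(w - 1)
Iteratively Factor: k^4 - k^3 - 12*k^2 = (k + 3)*(k^3 - 4*k^2) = k*(k + 3)*(k^2 - 4*k) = k^2*(k + 3)*(k - 4)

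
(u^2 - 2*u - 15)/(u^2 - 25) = (u + 3)/(u + 5)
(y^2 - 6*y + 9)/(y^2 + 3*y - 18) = (y - 3)/(y + 6)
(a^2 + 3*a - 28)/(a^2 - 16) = (a + 7)/(a + 4)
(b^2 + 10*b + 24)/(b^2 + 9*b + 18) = (b + 4)/(b + 3)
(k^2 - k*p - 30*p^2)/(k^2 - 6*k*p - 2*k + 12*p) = (k + 5*p)/(k - 2)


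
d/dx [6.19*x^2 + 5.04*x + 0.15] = 12.38*x + 5.04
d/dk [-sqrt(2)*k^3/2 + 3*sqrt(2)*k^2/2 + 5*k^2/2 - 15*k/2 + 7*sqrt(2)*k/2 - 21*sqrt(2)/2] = -3*sqrt(2)*k^2/2 + 3*sqrt(2)*k + 5*k - 15/2 + 7*sqrt(2)/2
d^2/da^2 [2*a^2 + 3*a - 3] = 4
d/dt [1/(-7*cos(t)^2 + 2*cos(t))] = 2*(sin(t)/cos(t)^2 - 7*tan(t))/(7*cos(t) - 2)^2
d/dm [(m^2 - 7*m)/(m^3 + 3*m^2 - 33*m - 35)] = (-m^4 + 14*m^3 - 12*m^2 - 70*m + 245)/(m^6 + 6*m^5 - 57*m^4 - 268*m^3 + 879*m^2 + 2310*m + 1225)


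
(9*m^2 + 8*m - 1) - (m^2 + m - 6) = 8*m^2 + 7*m + 5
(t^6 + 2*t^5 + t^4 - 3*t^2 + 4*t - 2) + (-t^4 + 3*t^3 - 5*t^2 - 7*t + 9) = t^6 + 2*t^5 + 3*t^3 - 8*t^2 - 3*t + 7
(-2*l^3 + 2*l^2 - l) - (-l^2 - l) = -2*l^3 + 3*l^2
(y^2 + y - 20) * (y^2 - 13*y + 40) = y^4 - 12*y^3 + 7*y^2 + 300*y - 800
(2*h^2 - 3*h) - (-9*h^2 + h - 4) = 11*h^2 - 4*h + 4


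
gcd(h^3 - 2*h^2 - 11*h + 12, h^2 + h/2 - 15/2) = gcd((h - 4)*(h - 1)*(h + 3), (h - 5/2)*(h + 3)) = h + 3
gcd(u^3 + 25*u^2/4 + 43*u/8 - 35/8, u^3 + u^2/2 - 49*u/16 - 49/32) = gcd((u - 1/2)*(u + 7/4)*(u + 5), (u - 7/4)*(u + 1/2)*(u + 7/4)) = u + 7/4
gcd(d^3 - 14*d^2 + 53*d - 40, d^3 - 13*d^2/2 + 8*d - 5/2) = d^2 - 6*d + 5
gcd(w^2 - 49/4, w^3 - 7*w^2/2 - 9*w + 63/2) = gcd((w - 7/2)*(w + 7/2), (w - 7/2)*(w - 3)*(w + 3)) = w - 7/2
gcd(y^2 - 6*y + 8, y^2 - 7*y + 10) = y - 2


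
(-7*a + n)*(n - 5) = -7*a*n + 35*a + n^2 - 5*n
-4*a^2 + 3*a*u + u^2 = (-a + u)*(4*a + u)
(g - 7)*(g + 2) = g^2 - 5*g - 14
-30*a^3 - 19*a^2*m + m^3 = (-5*a + m)*(2*a + m)*(3*a + m)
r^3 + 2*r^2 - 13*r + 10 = (r - 2)*(r - 1)*(r + 5)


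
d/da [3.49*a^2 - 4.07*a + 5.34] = 6.98*a - 4.07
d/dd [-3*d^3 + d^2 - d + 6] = -9*d^2 + 2*d - 1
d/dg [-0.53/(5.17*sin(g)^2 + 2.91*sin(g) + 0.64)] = (5.4802*sin(g) + 1.5423)*cos(g)/(5.17*sin(g)^2 + 2.91*sin(g) + 0.64)^2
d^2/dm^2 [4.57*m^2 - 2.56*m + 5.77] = 9.14000000000000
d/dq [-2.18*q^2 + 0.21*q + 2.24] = 0.21 - 4.36*q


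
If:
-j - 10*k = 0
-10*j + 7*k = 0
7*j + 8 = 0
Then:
No Solution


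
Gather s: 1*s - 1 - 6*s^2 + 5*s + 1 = -6*s^2 + 6*s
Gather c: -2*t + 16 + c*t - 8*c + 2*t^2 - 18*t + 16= c*(t - 8) + 2*t^2 - 20*t + 32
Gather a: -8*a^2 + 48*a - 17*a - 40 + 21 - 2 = -8*a^2 + 31*a - 21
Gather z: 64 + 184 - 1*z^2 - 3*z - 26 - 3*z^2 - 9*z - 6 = -4*z^2 - 12*z + 216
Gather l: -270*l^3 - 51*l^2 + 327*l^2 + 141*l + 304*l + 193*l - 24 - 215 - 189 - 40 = -270*l^3 + 276*l^2 + 638*l - 468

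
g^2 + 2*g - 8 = (g - 2)*(g + 4)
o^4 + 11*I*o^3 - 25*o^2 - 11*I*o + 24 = (o - 1)*(o + 1)*(o + 3*I)*(o + 8*I)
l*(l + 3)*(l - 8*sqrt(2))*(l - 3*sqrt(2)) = l^4 - 11*sqrt(2)*l^3 + 3*l^3 - 33*sqrt(2)*l^2 + 48*l^2 + 144*l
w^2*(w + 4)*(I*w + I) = I*w^4 + 5*I*w^3 + 4*I*w^2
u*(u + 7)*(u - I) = u^3 + 7*u^2 - I*u^2 - 7*I*u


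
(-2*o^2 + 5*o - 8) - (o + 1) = -2*o^2 + 4*o - 9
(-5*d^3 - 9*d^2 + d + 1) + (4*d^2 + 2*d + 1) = -5*d^3 - 5*d^2 + 3*d + 2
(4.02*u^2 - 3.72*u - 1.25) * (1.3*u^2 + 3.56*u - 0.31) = 5.226*u^4 + 9.4752*u^3 - 16.1144*u^2 - 3.2968*u + 0.3875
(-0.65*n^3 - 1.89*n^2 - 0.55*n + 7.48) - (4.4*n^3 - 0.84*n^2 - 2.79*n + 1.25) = -5.05*n^3 - 1.05*n^2 + 2.24*n + 6.23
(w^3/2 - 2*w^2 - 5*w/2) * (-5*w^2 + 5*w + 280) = -5*w^5/2 + 25*w^4/2 + 285*w^3/2 - 1145*w^2/2 - 700*w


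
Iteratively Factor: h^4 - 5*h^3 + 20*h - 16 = (h - 1)*(h^3 - 4*h^2 - 4*h + 16) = (h - 1)*(h + 2)*(h^2 - 6*h + 8) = (h - 4)*(h - 1)*(h + 2)*(h - 2)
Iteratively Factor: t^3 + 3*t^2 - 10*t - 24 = (t - 3)*(t^2 + 6*t + 8) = (t - 3)*(t + 2)*(t + 4)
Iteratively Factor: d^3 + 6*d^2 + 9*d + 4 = (d + 1)*(d^2 + 5*d + 4) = (d + 1)*(d + 4)*(d + 1)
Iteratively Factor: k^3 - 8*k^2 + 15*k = (k - 5)*(k^2 - 3*k) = (k - 5)*(k - 3)*(k)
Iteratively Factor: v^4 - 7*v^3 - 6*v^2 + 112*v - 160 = (v - 4)*(v^3 - 3*v^2 - 18*v + 40) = (v - 5)*(v - 4)*(v^2 + 2*v - 8) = (v - 5)*(v - 4)*(v + 4)*(v - 2)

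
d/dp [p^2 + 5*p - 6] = 2*p + 5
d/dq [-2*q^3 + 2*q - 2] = 2 - 6*q^2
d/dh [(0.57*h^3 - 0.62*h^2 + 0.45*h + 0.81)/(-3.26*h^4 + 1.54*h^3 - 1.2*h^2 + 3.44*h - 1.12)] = (1.8582*h^6 - 4.0424*h^5 + 4.6718*h^4 + 13.098*h^3 - 7.2502*h^2 + 3.3328*h - 3.2904)/(10.6276*h^8 - 10.0408*h^7 + 10.1956*h^6 - 26.1248*h^5 + 19.3376*h^4 - 11.7056*h^3 + 14.5216*h^2 - 7.7056*h + 1.2544)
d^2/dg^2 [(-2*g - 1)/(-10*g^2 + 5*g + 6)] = 10*(-12*g*(-10*g^2 + 5*g + 6) - 5*(2*g + 1)*(4*g - 1)^2)/(-10*g^2 + 5*g + 6)^3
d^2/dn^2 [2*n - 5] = 0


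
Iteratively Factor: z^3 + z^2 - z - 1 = (z + 1)*(z^2 - 1) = (z + 1)^2*(z - 1)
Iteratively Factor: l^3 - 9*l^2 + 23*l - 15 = (l - 3)*(l^2 - 6*l + 5) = (l - 3)*(l - 1)*(l - 5)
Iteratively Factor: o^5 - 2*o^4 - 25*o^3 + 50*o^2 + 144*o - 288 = (o - 3)*(o^4 + o^3 - 22*o^2 - 16*o + 96) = (o - 3)*(o - 2)*(o^3 + 3*o^2 - 16*o - 48) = (o - 4)*(o - 3)*(o - 2)*(o^2 + 7*o + 12) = (o - 4)*(o - 3)*(o - 2)*(o + 3)*(o + 4)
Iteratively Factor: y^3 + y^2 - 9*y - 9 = (y + 3)*(y^2 - 2*y - 3) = (y - 3)*(y + 3)*(y + 1)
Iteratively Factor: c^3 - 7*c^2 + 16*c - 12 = (c - 2)*(c^2 - 5*c + 6) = (c - 2)^2*(c - 3)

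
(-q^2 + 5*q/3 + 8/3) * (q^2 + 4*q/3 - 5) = -q^4 + q^3/3 + 89*q^2/9 - 43*q/9 - 40/3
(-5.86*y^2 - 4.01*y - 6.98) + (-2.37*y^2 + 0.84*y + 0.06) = -8.23*y^2 - 3.17*y - 6.92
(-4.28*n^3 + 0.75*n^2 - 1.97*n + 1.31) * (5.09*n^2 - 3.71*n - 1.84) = -21.7852*n^5 + 19.6963*n^4 - 4.9346*n^3 + 12.5966*n^2 - 1.2353*n - 2.4104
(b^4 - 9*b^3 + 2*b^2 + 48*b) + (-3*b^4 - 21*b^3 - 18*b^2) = -2*b^4 - 30*b^3 - 16*b^2 + 48*b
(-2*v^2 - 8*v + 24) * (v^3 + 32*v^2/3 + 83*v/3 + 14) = -2*v^5 - 88*v^4/3 - 350*v^3/3 + 20*v^2/3 + 552*v + 336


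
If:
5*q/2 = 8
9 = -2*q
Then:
No Solution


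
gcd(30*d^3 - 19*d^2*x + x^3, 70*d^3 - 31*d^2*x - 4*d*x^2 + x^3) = -10*d^2 + 3*d*x + x^2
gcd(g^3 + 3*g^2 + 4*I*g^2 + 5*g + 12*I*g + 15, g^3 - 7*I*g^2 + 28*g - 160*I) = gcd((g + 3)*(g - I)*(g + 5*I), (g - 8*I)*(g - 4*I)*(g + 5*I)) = g + 5*I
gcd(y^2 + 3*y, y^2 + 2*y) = y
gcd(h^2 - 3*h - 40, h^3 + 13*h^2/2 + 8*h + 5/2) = h + 5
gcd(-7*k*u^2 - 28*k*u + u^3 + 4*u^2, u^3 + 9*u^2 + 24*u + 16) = u + 4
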